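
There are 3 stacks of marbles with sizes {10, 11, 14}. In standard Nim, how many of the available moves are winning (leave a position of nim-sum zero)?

Write each in binary and XOR column by column:
  1010  (10)
  1011  (11)
  1110  (14)
  ----
  1111  (15)
The overall nim-sum is X = 15. A stack of size p has a winning move iff p XOR X < p (reduce it to p XOR X).
  10: 10 XOR 15 = 5 < 10 — winning move (to 5).
  11: 11 XOR 15 = 4 < 11 — winning move (to 4).
  14: 14 XOR 15 = 1 < 14 — winning move (to 1).
That gives 3 winning moves.

3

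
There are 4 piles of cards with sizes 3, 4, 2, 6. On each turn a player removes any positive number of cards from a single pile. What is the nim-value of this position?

Compute the nim-sum pairwise:
3 ⊕ 4 = 7
7 ⊕ 2 = 5
5 ⊕ 6 = 3

3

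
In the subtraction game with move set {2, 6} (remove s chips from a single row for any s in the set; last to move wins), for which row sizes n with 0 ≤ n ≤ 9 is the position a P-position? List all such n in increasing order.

0, 1, 4, 5, 8, 9

Compute g(0), g(1), … for moves {2, 6}:
g(0) = mex{} = 0
g(1) = mex{} = 0
g(2) = mex{0} = 1
g(3) = mex{0} = 1
g(4) = mex{1} = 0
g(5) = mex{1} = 0
g(6) = mex{0} = 1
g(7) = mex{0} = 1
g(8) = mex{1} = 0
g(9) = mex{1} = 0
The P-positions (g = 0) in 0..9 are 0, 1, 4, 5, 8, 9.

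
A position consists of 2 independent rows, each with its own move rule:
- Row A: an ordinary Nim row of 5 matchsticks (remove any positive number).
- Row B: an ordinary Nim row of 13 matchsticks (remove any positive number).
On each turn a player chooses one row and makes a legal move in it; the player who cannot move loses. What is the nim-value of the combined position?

Row A is a plain Nim row of size 5, so its Grundy value is 5.
Row B is a plain Nim row of size 13, so its Grundy value is 13.
By the Sprague-Grundy theorem, the Grundy value of a sum of independent games is the XOR of the component values.
Combined value = 5 XOR 13 = 8.

8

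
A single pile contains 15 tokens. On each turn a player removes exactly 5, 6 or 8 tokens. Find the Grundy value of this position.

0

Compute g(0), g(1), … for moves {5, 6, 8}:
k:     0  1  2  3  4  5  6  7  8  9 10 11 12 13 14 15
g(k):  0  0  0  0  0  1  1  1  1  1  2  2  2  0  0  0
So g(15) = 0.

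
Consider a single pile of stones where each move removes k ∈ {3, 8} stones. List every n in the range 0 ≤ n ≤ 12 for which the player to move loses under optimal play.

0, 1, 2, 6, 7, 11, 12

Grundy values for subtraction set {3, 8}:
k:     0  1  2  3  4  5  6  7  8  9 10 11 12
g(k):  0  0  0  1  1  1  0  0  2  1  1  0  0
The P-positions (g = 0) in 0..12 are 0, 1, 2, 6, 7, 11, 12.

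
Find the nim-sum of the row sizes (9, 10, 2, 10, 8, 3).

0

Nim-sum: 9 ⊕ 10 ⊕ 2 ⊕ 10 ⊕ 8 ⊕ 3 = 0.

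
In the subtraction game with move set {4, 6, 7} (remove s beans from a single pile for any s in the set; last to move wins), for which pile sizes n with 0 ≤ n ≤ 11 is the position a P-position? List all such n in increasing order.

Grundy values for subtraction set {4, 6, 7}:
k:     0  1  2  3  4  5  6  7  8  9 10 11
g(k):  0  0  0  0  1  1  1  1  2  2  2  0
The P-positions (g = 0) in 0..11 are 0, 1, 2, 3, 11.

0, 1, 2, 3, 11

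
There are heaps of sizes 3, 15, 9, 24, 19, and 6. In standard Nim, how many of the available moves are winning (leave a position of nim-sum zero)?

Compute the nim-sum pairwise:
3 ^ 15 = 12
12 ^ 9 = 5
5 ^ 24 = 29
29 ^ 19 = 14
14 ^ 6 = 8
The overall nim-sum is X = 8. A heap of size p has a winning move iff p XOR X < p (reduce it to p XOR X).
  3: 3 XOR 8 = 11 ≥ 3 — no move.
  15: 15 XOR 8 = 7 < 15 — winning move (to 7).
  9: 9 XOR 8 = 1 < 9 — winning move (to 1).
  24: 24 XOR 8 = 16 < 24 — winning move (to 16).
  19: 19 XOR 8 = 27 ≥ 19 — no move.
  6: 6 XOR 8 = 14 ≥ 6 — no move.
That gives 3 winning moves.

3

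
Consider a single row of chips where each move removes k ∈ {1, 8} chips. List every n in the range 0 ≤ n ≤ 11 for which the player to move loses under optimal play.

0, 2, 4, 6, 9, 11

Build the Grundy sequence with g(k) = mex{g(k−s) : s ∈ {1, 8}, s ≤ k}:
g(0) = mex{} = 0
g(1) = mex{0} = 1
g(2) = mex{1} = 0
g(3) = mex{0} = 1
g(4) = mex{1} = 0
g(5) = mex{0} = 1
g(6) = mex{1} = 0
g(7) = mex{0} = 1
g(8) = mex{0,1} = 2
g(9) = mex{1,2} = 0
g(10) = mex{0} = 1
g(11) = mex{1} = 0
The P-positions (g = 0) in 0..11 are 0, 2, 4, 6, 9, 11.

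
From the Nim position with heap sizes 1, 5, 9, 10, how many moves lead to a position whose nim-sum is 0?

Nim-sum: 1 XOR 5 XOR 9 XOR 10 = 7.
The overall nim-sum is X = 7. A heap of size p has a winning move iff p XOR X < p (reduce it to p XOR X).
  1: 1 XOR 7 = 6 ≥ 1 — no move.
  5: 5 XOR 7 = 2 < 5 — winning move (to 2).
  9: 9 XOR 7 = 14 ≥ 9 — no move.
  10: 10 XOR 7 = 13 ≥ 10 — no move.
That gives 1 winning move.

1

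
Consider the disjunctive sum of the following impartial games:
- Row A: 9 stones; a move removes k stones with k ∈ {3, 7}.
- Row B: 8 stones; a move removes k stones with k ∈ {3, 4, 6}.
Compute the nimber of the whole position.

3

For row A, compute g(0), g(1), … with moves {3, 7}:
k:     0  1  2  3  4  5  6  7  8  9
g(k):  0  0  0  1  1  1  0  2  2  1
So g(9) = 1.
Grundy values for row B (subtraction set {3, 4, 6}):
g(0) = mex{} = 0
g(1) = mex{} = 0
g(2) = mex{} = 0
g(3) = mex{0} = 1
g(4) = mex{0} = 1
g(5) = mex{0} = 1
g(6) = mex{0,1} = 2
g(7) = mex{0,1} = 2
g(8) = mex{0,1} = 2
So g(8) = 2.
The value of a disjunctive sum is the nim-sum of the parts.
Combined value = 1 ⊕ 2 = 3.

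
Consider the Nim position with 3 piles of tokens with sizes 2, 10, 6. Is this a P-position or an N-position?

Nim-sum: 2 ^ 10 ^ 6 = 14.
The nim-sum is 14 ≠ 0, so this is an N-position: the player to move can win.

N-position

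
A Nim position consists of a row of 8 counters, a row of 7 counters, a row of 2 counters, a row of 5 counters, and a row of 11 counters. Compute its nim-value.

Compute the nim-sum pairwise:
8 ⊕ 7 = 15
15 ⊕ 2 = 13
13 ⊕ 5 = 8
8 ⊕ 11 = 3

3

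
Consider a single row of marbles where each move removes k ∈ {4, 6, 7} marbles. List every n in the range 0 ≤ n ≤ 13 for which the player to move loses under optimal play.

0, 1, 2, 3, 11, 12, 13

Build the Grundy sequence with g(k) = mex{g(k−s) : s ∈ {4, 6, 7}, s ≤ k}:
k:     0  1  2  3  4  5  6  7  8  9 10 11 12 13
g(k):  0  0  0  0  1  1  1  1  2  2  2  0  0  0
The P-positions (g = 0) in 0..13 are 0, 1, 2, 3, 11, 12, 13.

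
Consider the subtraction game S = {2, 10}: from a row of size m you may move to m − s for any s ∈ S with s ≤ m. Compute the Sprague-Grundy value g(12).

Compute g(0), g(1), … for moves {2, 10}:
k:     0  1  2  3  4  5  6  7  8  9 10 11 12
g(k):  0  0  1  1  0  0  1  1  0  0  1  1  0
So g(12) = 0.

0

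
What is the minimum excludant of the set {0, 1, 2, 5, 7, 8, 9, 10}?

The values 0, 1, 2 are all present; 3 is the first non-negative integer missing from the set.

3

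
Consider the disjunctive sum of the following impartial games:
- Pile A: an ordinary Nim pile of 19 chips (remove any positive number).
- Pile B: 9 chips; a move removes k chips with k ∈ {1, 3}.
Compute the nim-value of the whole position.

Pile A is a plain Nim pile of size 19, so its Grundy value is 19.
Grundy values for pile B (subtraction set {1, 3}):
k:     0  1  2  3  4  5  6  7  8  9
g(k):  0  1  0  1  0  1  0  1  0  1
So g(9) = 1.
The value of a disjunctive sum is the nim-sum of the parts.
Combined value = 19 ⊕ 1 = 18.

18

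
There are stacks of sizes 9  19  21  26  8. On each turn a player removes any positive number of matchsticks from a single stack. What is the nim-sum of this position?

Nim-sum: 9 ⊕ 19 ⊕ 21 ⊕ 26 ⊕ 8 = 29.

29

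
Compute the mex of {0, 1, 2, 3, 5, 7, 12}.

The values 0, 1, 2, 3 are all present; 4 is the first non-negative integer missing from the set.

4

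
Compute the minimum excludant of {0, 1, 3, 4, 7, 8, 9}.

The values 0, 1 are all present; 2 is the first non-negative integer missing from the set.

2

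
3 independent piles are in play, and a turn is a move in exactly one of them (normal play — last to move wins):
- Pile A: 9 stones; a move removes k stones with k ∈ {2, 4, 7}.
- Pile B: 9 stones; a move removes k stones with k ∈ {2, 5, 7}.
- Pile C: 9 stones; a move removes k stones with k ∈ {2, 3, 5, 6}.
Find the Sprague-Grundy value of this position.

2

Grundy values for pile A (subtraction set {2, 4, 7}):
g(0) = mex{} = 0
g(1) = mex{} = 0
g(2) = mex{0} = 1
g(3) = mex{0} = 1
g(4) = mex{0,1} = 2
g(5) = mex{0,1} = 2
g(6) = mex{1,2} = 0
g(7) = mex{0,1,2} = 3
g(8) = mex{0,2} = 1
g(9) = mex{1,2,3} = 0
So g(9) = 0.
Build the Grundy sequence for pile B with g(k) = mex{g(k−s) : s ∈ {2, 5, 7}, s ≤ k}:
g(0) = mex{} = 0
g(1) = mex{} = 0
g(2) = mex{0} = 1
g(3) = mex{0} = 1
g(4) = mex{1} = 0
g(5) = mex{0,1} = 2
g(6) = mex{0} = 1
g(7) = mex{0,1,2} = 3
g(8) = mex{0,1} = 2
g(9) = mex{0,1,3} = 2
So g(9) = 2.
For pile C, compute g(0), g(1), … with moves {2, 3, 5, 6}:
k:     0  1  2  3  4  5  6  7  8  9
g(k):  0  0  1  1  2  2  3  3  0  0
So g(9) = 0.
By the Sprague-Grundy theorem, the Grundy value of a sum of independent games is the XOR of the component values.
Combined value = 0 ⊕ 2 ⊕ 0 = 2.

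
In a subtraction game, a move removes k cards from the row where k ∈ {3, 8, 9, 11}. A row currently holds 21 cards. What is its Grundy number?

0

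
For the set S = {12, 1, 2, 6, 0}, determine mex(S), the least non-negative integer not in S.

3

The values 0, 1, 2 are all present; 3 is the first non-negative integer missing from the set.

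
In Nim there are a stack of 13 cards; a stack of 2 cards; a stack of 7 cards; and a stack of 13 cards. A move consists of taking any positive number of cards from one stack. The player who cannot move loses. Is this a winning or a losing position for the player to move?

Winning position

Nim-sum: 13 ⊕ 2 ⊕ 7 ⊕ 13 = 5.
The nim-sum is 5 ≠ 0, so this is an N-position: the player to move can win.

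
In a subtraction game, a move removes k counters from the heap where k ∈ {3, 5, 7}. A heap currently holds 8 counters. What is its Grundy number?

Grundy values for subtraction set {3, 5, 7}:
k:     0  1  2  3  4  5  6  7  8
g(k):  0  0  0  1  1  1  2  2  2
So g(8) = 2.

2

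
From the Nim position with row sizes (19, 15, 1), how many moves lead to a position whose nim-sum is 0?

1

Nim-sum: 19 ⊕ 15 ⊕ 1 = 29.
The overall nim-sum is X = 29. A row of size p has a winning move iff p XOR X < p (reduce it to p XOR X).
  19: 19 XOR 29 = 14 < 19 — winning move (to 14).
  15: 15 XOR 29 = 18 ≥ 15 — no move.
  1: 1 XOR 29 = 28 ≥ 1 — no move.
That gives 1 winning move.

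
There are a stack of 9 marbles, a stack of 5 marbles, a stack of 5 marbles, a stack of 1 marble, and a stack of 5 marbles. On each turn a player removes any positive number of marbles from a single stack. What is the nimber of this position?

Compute the nim-sum pairwise:
9 XOR 5 = 12
12 XOR 5 = 9
9 XOR 1 = 8
8 XOR 5 = 13

13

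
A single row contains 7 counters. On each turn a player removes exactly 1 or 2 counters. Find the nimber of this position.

1

Build the Grundy sequence with g(k) = mex{g(k−s) : s ∈ {1, 2}, s ≤ k}:
k:     0  1  2  3  4  5  6  7
g(k):  0  1  2  0  1  2  0  1
So g(7) = 1.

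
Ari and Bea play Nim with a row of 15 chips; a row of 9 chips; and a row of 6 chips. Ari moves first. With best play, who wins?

Bea wins

In binary:
  1111  (15)
  1001  (9)
  0110  (6)
  ----
  0000  (0)
The nim-sum is 0, so this is a P-position: the player to move is in a losing position under optimal play; Ari is about to move from it and so loses — Bea wins.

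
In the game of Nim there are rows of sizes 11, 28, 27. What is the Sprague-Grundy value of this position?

Nim-sum: 11 ^ 28 ^ 27 = 12.

12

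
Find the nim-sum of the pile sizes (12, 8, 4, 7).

7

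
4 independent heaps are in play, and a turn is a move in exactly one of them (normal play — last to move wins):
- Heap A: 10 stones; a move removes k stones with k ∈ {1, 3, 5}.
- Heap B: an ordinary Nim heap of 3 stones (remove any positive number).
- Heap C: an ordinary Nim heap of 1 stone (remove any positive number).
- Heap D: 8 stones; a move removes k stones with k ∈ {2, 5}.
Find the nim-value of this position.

2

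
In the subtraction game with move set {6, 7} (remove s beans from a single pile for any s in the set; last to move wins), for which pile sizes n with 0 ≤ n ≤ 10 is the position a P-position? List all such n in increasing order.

0, 1, 2, 3, 4, 5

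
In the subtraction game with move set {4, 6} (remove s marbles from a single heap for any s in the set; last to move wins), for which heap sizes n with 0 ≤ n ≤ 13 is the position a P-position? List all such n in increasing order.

Grundy values for subtraction set {4, 6}:
g(0) = mex{} = 0
g(1) = mex{} = 0
g(2) = mex{} = 0
g(3) = mex{} = 0
g(4) = mex{0} = 1
g(5) = mex{0} = 1
g(6) = mex{0} = 1
g(7) = mex{0} = 1
g(8) = mex{0,1} = 2
g(9) = mex{0,1} = 2
g(10) = mex{1} = 0
g(11) = mex{1} = 0
g(12) = mex{1,2} = 0
g(13) = mex{1,2} = 0
The P-positions (g = 0) in 0..13 are 0, 1, 2, 3, 10, 11, 12, 13.

0, 1, 2, 3, 10, 11, 12, 13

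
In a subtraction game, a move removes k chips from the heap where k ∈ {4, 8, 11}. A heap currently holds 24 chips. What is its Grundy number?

Compute g(0), g(1), … for moves {4, 8, 11}:
k:     0  1  2  3  4  5  6  7  8  9 10 11 12 13 14 15 16 17 18 19 20 21 22 23 24
g(k):  0  0  0  0  1  1  1  1  2  2  2  2  3  3  3  0  0  0  0  1  1  1  1  2  2
So g(24) = 2.

2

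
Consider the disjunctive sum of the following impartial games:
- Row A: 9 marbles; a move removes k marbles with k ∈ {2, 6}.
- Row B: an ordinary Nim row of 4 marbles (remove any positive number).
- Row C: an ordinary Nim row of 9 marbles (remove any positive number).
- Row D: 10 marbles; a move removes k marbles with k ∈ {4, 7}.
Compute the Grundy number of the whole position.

15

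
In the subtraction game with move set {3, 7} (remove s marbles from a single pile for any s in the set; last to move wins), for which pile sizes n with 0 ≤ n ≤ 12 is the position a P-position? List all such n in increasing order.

0, 1, 2, 6, 10, 11, 12

Build the Grundy sequence with g(k) = mex{g(k−s) : s ∈ {3, 7}, s ≤ k}:
g(0) = mex{} = 0
g(1) = mex{} = 0
g(2) = mex{} = 0
g(3) = mex{0} = 1
g(4) = mex{0} = 1
g(5) = mex{0} = 1
g(6) = mex{1} = 0
g(7) = mex{0,1} = 2
g(8) = mex{0,1} = 2
g(9) = mex{0} = 1
g(10) = mex{1,2} = 0
g(11) = mex{1,2} = 0
g(12) = mex{1} = 0
The P-positions (g = 0) in 0..12 are 0, 1, 2, 6, 10, 11, 12.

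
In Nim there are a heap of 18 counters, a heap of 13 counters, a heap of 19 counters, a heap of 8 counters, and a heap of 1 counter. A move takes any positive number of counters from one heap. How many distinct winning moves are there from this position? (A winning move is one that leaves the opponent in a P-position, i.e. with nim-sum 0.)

1

Nim-sum: 18 ^ 13 ^ 19 ^ 8 ^ 1 = 5.
The overall nim-sum is X = 5. A heap of size p has a winning move iff p XOR X < p (reduce it to p XOR X).
  18: 18 XOR 5 = 23 ≥ 18 — no move.
  13: 13 XOR 5 = 8 < 13 — winning move (to 8).
  19: 19 XOR 5 = 22 ≥ 19 — no move.
  8: 8 XOR 5 = 13 ≥ 8 — no move.
  1: 1 XOR 5 = 4 ≥ 1 — no move.
That gives 1 winning move.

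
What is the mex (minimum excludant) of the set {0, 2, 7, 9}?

1

0 is in the set but 1 is not, so the mex is 1.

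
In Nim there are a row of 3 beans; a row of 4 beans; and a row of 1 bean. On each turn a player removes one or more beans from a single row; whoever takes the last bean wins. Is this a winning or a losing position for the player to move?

Nim-sum: 3 XOR 4 XOR 1 = 6.
The nim-sum is 6 ≠ 0, so this is an N-position: the player to move can win.

Winning position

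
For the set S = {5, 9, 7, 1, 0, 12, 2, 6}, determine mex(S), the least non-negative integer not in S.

The values 0, 1, 2 are all present; 3 is the first non-negative integer missing from the set.

3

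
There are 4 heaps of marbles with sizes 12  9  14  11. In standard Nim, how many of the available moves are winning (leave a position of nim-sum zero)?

0

Compute the nim-sum pairwise:
12 ⊕ 9 = 5
5 ⊕ 14 = 11
11 ⊕ 11 = 0
The nim-sum is already 0, so every move leaves a nonzero nim-sum — there are no winning moves.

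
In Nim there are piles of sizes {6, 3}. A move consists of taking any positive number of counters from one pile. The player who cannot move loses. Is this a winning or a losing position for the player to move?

Bitwise XOR of the heap sizes:
  110  (6)
  011  (3)
  ---
  101  (5)
The nim-sum is 5 ≠ 0, so this is an N-position: the player to move can win.

Winning position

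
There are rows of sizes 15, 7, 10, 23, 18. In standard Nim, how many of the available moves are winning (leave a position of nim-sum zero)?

Write each in binary and XOR column by column:
  01111  (15)
  00111  (7)
  01010  (10)
  10111  (23)
  10010  (18)
  -----
  00111  (7)
The overall nim-sum is X = 7. A row of size p has a winning move iff p XOR X < p (reduce it to p XOR X).
  15: 15 XOR 7 = 8 < 15 — winning move (to 8).
  7: 7 XOR 7 = 0 < 7 — winning move (to 0).
  10: 10 XOR 7 = 13 ≥ 10 — no move.
  23: 23 XOR 7 = 16 < 23 — winning move (to 16).
  18: 18 XOR 7 = 21 ≥ 18 — no move.
That gives 3 winning moves.

3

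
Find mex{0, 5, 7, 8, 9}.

1

0 is in the set but 1 is not, so the mex is 1.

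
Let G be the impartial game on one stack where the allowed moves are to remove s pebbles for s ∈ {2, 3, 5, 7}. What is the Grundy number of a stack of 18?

0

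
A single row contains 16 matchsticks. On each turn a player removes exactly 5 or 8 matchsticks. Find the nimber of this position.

Grundy values for subtraction set {5, 8}:
k:     0  1  2  3  4  5  6  7  8  9 10 11 12 13 14 15 16
g(k):  0  0  0  0  0  1  1  1  1  1  2  2  2  0  0  0  0
So g(16) = 0.

0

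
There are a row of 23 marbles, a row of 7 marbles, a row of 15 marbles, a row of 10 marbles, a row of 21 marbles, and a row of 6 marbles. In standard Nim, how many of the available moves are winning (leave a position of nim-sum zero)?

Compute the nim-sum pairwise:
23 ^ 7 = 16
16 ^ 15 = 31
31 ^ 10 = 21
21 ^ 21 = 0
0 ^ 6 = 6
The overall nim-sum is X = 6. A row of size p has a winning move iff p XOR X < p (reduce it to p XOR X).
  23: 23 XOR 6 = 17 < 23 — winning move (to 17).
  7: 7 XOR 6 = 1 < 7 — winning move (to 1).
  15: 15 XOR 6 = 9 < 15 — winning move (to 9).
  10: 10 XOR 6 = 12 ≥ 10 — no move.
  21: 21 XOR 6 = 19 < 21 — winning move (to 19).
  6: 6 XOR 6 = 0 < 6 — winning move (to 0).
That gives 5 winning moves.

5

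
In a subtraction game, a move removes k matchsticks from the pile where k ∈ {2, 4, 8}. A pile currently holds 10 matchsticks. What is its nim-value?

Grundy values for subtraction set {2, 4, 8}:
k:     0  1  2  3  4  5  6  7  8  9 10
g(k):  0  0  1  1  2  2  0  0  1  1  2
So g(10) = 2.

2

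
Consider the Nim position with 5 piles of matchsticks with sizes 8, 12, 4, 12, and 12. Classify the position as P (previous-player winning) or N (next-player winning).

P-position

Bitwise XOR of the heap sizes:
  1000  (8)
  1100  (12)
  0100  (4)
  1100  (12)
  1100  (12)
  ----
  0000  (0)
The nim-sum is 0, so this is a P-position: the player to move is in a losing position under optimal play.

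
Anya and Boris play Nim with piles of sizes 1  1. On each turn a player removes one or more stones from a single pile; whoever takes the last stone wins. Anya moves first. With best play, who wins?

Boris wins

Compute the nim-sum pairwise:
1 ^ 1 = 0
The nim-sum is 0, so this is a P-position: the player to move is in a losing position under optimal play; Anya is about to move from it and so loses — Boris wins.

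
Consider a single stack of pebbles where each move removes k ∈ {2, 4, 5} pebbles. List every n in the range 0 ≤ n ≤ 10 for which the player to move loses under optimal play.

0, 1, 7, 8

Grundy values for subtraction set {2, 4, 5}:
k:     0  1  2  3  4  5  6  7  8  9 10
g(k):  0  0  1  1  2  2  3  0  0  1  1
The P-positions (g = 0) in 0..10 are 0, 1, 7, 8.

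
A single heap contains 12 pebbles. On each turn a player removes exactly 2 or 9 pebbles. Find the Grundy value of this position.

Build the Grundy sequence with g(k) = mex{g(k−s) : s ∈ {2, 9}, s ≤ k}:
g(0) = mex{} = 0
g(1) = mex{} = 0
g(2) = mex{0} = 1
g(3) = mex{0} = 1
g(4) = mex{1} = 0
g(5) = mex{1} = 0
g(6) = mex{0} = 1
g(7) = mex{0} = 1
g(8) = mex{1} = 0
g(9) = mex{0,1} = 2
g(10) = mex{0} = 1
g(11) = mex{1,2} = 0
g(12) = mex{1} = 0
So g(12) = 0.

0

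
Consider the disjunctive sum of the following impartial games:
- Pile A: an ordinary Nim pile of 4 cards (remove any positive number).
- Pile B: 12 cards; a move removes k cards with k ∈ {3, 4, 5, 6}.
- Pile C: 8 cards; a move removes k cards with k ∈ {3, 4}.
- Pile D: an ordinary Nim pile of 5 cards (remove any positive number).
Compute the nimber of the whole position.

Pile A is a plain Nim pile of size 4, so its Grundy value is 4.
For pile B, compute g(0), g(1), … with moves {3, 4, 5, 6}:
g(0) = mex{} = 0
g(1) = mex{} = 0
g(2) = mex{} = 0
g(3) = mex{0} = 1
g(4) = mex{0} = 1
g(5) = mex{0} = 1
g(6) = mex{0,1} = 2
g(7) = mex{0,1} = 2
g(8) = mex{0,1} = 2
g(9) = mex{1,2} = 0
g(10) = mex{1,2} = 0
g(11) = mex{1,2} = 0
g(12) = mex{0,2} = 1
So g(12) = 1.
Build the Grundy sequence for pile C with g(k) = mex{g(k−s) : s ∈ {3, 4}, s ≤ k}:
g(0) = mex{} = 0
g(1) = mex{} = 0
g(2) = mex{} = 0
g(3) = mex{0} = 1
g(4) = mex{0} = 1
g(5) = mex{0} = 1
g(6) = mex{0,1} = 2
g(7) = mex{1} = 0
g(8) = mex{1} = 0
So g(8) = 0.
Pile D is a plain Nim pile of size 5, so its Grundy value is 5.
The value of a disjunctive sum is the nim-sum of the parts.
Combined value = 4 XOR 1 XOR 0 XOR 5 = 0.

0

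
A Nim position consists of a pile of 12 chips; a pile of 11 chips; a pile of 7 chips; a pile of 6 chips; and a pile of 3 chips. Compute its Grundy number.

5

In binary:
  1100  (12)
  1011  (11)
  0111  (7)
  0110  (6)
  0011  (3)
  ----
  0101  (5)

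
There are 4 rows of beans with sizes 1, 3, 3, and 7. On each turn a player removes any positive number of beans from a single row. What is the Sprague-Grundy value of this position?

6

Compute the nim-sum pairwise:
1 XOR 3 = 2
2 XOR 3 = 1
1 XOR 7 = 6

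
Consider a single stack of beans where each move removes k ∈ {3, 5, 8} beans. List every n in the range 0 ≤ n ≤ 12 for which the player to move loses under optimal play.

Grundy values for subtraction set {3, 5, 8}:
g(0) = mex{} = 0
g(1) = mex{} = 0
g(2) = mex{} = 0
g(3) = mex{0} = 1
g(4) = mex{0} = 1
g(5) = mex{0} = 1
g(6) = mex{0,1} = 2
g(7) = mex{0,1} = 2
g(8) = mex{0,1} = 2
g(9) = mex{0,1,2} = 3
g(10) = mex{0,1,2} = 3
g(11) = mex{1,2} = 0
g(12) = mex{1,2,3} = 0
The P-positions (g = 0) in 0..12 are 0, 1, 2, 11, 12.

0, 1, 2, 11, 12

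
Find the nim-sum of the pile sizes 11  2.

9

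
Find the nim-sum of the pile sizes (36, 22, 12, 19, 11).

38

Write each in binary and XOR column by column:
  100100  (36)
  010110  (22)
  001100  (12)
  010011  (19)
  001011  (11)
  ------
  100110  (38)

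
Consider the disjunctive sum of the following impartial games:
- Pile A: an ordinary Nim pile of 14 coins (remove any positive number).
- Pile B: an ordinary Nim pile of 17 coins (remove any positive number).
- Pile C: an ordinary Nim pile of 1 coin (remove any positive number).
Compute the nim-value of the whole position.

Pile A is a plain Nim pile of size 14, so its Grundy value is 14.
Pile B is a plain Nim pile of size 17, so its Grundy value is 17.
Pile C is a plain Nim pile of size 1, so its Grundy value is 1.
The value of a disjunctive sum is the nim-sum of the parts.
Combined value = 14 ⊕ 17 ⊕ 1 = 30.

30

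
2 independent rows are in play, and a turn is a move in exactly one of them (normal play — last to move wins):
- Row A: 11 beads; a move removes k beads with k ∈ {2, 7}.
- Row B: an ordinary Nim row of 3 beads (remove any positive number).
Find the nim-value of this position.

Build the Grundy sequence for row A with g(k) = mex{g(k−s) : s ∈ {2, 7}, s ≤ k}:
g(0) = mex{} = 0
g(1) = mex{} = 0
g(2) = mex{0} = 1
g(3) = mex{0} = 1
g(4) = mex{1} = 0
g(5) = mex{1} = 0
g(6) = mex{0} = 1
g(7) = mex{0} = 1
g(8) = mex{0,1} = 2
g(9) = mex{1} = 0
g(10) = mex{1,2} = 0
g(11) = mex{0} = 1
So g(11) = 1.
Row B is a plain Nim row of size 3, so its Grundy value is 3.
By the Sprague-Grundy theorem, the Grundy value of a sum of independent games is the XOR of the component values.
Combined value = 1 ⊕ 3 = 2.

2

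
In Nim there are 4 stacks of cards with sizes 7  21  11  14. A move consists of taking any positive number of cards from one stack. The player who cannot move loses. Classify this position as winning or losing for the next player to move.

Compute the nim-sum pairwise:
7 ⊕ 21 = 18
18 ⊕ 11 = 25
25 ⊕ 14 = 23
The nim-sum is 23 ≠ 0, so this is an N-position: the player to move can win.

Winning position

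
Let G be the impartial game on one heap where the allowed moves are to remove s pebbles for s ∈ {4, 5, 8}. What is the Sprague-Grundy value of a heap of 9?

2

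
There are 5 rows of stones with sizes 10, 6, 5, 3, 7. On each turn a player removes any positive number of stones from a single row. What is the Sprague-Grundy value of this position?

13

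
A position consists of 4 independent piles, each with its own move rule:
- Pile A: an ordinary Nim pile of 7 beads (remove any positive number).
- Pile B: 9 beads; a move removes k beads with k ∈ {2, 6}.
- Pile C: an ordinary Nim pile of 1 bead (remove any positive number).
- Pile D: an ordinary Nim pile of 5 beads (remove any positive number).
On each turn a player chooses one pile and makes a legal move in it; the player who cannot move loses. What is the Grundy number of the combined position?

3

Pile A is a plain Nim pile of size 7, so its Grundy value is 7.
For pile B, compute g(0), g(1), … with moves {2, 6}:
g(0) = mex{} = 0
g(1) = mex{} = 0
g(2) = mex{0} = 1
g(3) = mex{0} = 1
g(4) = mex{1} = 0
g(5) = mex{1} = 0
g(6) = mex{0} = 1
g(7) = mex{0} = 1
g(8) = mex{1} = 0
g(9) = mex{1} = 0
So g(9) = 0.
Pile C is a plain Nim pile of size 1, so its Grundy value is 1.
Pile D is a plain Nim pile of size 5, so its Grundy value is 5.
The value of a disjunctive sum is the nim-sum of the parts.
Combined value = 7 XOR 0 XOR 1 XOR 5 = 3.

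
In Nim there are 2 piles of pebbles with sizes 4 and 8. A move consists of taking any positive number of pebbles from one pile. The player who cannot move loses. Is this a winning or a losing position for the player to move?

Winning position

Compute the nim-sum pairwise:
4 ⊕ 8 = 12
The nim-sum is 12 ≠ 0, so this is an N-position: the player to move can win.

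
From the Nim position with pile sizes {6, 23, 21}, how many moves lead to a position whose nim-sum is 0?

Compute the nim-sum pairwise:
6 XOR 23 = 17
17 XOR 21 = 4
The overall nim-sum is X = 4. A pile of size p has a winning move iff p XOR X < p (reduce it to p XOR X).
  6: 6 XOR 4 = 2 < 6 — winning move (to 2).
  23: 23 XOR 4 = 19 < 23 — winning move (to 19).
  21: 21 XOR 4 = 17 < 21 — winning move (to 17).
That gives 3 winning moves.

3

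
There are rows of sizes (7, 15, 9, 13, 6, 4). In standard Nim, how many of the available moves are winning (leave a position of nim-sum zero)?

Nim-sum: 7 XOR 15 XOR 9 XOR 13 XOR 6 XOR 4 = 14.
The overall nim-sum is X = 14. A row of size p has a winning move iff p XOR X < p (reduce it to p XOR X).
  7: 7 XOR 14 = 9 ≥ 7 — no move.
  15: 15 XOR 14 = 1 < 15 — winning move (to 1).
  9: 9 XOR 14 = 7 < 9 — winning move (to 7).
  13: 13 XOR 14 = 3 < 13 — winning move (to 3).
  6: 6 XOR 14 = 8 ≥ 6 — no move.
  4: 4 XOR 14 = 10 ≥ 4 — no move.
That gives 3 winning moves.

3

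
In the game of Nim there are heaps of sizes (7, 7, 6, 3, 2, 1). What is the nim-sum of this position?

6

Compute the nim-sum pairwise:
7 ⊕ 7 = 0
0 ⊕ 6 = 6
6 ⊕ 3 = 5
5 ⊕ 2 = 7
7 ⊕ 1 = 6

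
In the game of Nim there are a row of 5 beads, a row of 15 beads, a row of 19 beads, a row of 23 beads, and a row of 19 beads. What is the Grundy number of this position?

Compute the nim-sum pairwise:
5 ⊕ 15 = 10
10 ⊕ 19 = 25
25 ⊕ 23 = 14
14 ⊕ 19 = 29

29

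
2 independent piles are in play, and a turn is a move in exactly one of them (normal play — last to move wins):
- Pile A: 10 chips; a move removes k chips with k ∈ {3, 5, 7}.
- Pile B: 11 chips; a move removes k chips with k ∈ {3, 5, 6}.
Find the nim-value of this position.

Build the Grundy sequence for pile A with g(k) = mex{g(k−s) : s ∈ {3, 5, 7}, s ≤ k}:
g(0) = mex{} = 0
g(1) = mex{} = 0
g(2) = mex{} = 0
g(3) = mex{0} = 1
g(4) = mex{0} = 1
g(5) = mex{0} = 1
g(6) = mex{0,1} = 2
g(7) = mex{0,1} = 2
g(8) = mex{0,1} = 2
g(9) = mex{0,1,2} = 3
g(10) = mex{1,2} = 0
So g(10) = 0.
Build the Grundy sequence for pile B with g(k) = mex{g(k−s) : s ∈ {3, 5, 6}, s ≤ k}:
k:     0  1  2  3  4  5  6  7  8  9 10 11
g(k):  0  0  0  1  1  1  2  2  2  0  0  0
So g(11) = 0.
By the Sprague-Grundy theorem, the Grundy value of a sum of independent games is the XOR of the component values.
Combined value = 0 ⊕ 0 = 0.

0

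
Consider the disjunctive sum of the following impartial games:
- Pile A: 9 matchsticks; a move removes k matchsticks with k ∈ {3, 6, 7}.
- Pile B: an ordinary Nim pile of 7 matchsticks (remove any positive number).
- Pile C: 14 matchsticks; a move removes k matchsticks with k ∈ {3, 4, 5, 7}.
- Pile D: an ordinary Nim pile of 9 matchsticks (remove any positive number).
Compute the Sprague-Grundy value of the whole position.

Build the Grundy sequence for pile A with g(k) = mex{g(k−s) : s ∈ {3, 6, 7}, s ≤ k}:
k:     0  1  2  3  4  5  6  7  8  9
g(k):  0  0  0  1  1  1  2  2  2  3
So g(9) = 3.
Pile B is a plain Nim pile of size 7, so its Grundy value is 7.
For pile C, compute g(0), g(1), … with moves {3, 4, 5, 7}:
g(0) = mex{} = 0
g(1) = mex{} = 0
g(2) = mex{} = 0
g(3) = mex{0} = 1
g(4) = mex{0} = 1
g(5) = mex{0} = 1
g(6) = mex{0,1} = 2
g(7) = mex{0,1} = 2
g(8) = mex{0,1} = 2
g(9) = mex{0,1,2} = 3
g(10) = mex{1,2} = 0
g(11) = mex{1,2} = 0
g(12) = mex{1,2,3} = 0
g(13) = mex{0,2,3} = 1
g(14) = mex{0,2,3} = 1
So g(14) = 1.
Pile D is a plain Nim pile of size 9, so its Grundy value is 9.
By the Sprague-Grundy theorem, the Grundy value of a sum of independent games is the XOR of the component values.
Combined value = 3 ⊕ 7 ⊕ 1 ⊕ 9 = 12.

12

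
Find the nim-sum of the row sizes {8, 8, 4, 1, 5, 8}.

8

Bitwise XOR of the heap sizes:
  1000  (8)
  1000  (8)
  0100  (4)
  0001  (1)
  0101  (5)
  1000  (8)
  ----
  1000  (8)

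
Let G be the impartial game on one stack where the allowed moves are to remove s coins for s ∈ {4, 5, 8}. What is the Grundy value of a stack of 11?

2

Compute g(0), g(1), … for moves {4, 5, 8}:
g(0) = mex{} = 0
g(1) = mex{} = 0
g(2) = mex{} = 0
g(3) = mex{} = 0
g(4) = mex{0} = 1
g(5) = mex{0} = 1
g(6) = mex{0} = 1
g(7) = mex{0} = 1
g(8) = mex{0,1} = 2
g(9) = mex{0,1} = 2
g(10) = mex{0,1} = 2
g(11) = mex{0,1} = 2
So g(11) = 2.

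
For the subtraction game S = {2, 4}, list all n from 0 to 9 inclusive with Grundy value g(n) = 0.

0, 1, 6, 7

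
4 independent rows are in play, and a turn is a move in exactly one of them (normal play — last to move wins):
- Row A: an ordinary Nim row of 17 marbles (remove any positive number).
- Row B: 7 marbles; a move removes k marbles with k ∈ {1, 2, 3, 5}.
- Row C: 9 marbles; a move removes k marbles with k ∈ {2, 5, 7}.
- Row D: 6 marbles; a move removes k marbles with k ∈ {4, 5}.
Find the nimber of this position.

Row A is a plain Nim row of size 17, so its Grundy value is 17.
Grundy values for row B (subtraction set {1, 2, 3, 5}):
k:     0  1  2  3  4  5  6  7
g(k):  0  1  2  3  0  1  2  3
So g(7) = 3.
For row C, compute g(0), g(1), … with moves {2, 5, 7}:
g(0) = mex{} = 0
g(1) = mex{} = 0
g(2) = mex{0} = 1
g(3) = mex{0} = 1
g(4) = mex{1} = 0
g(5) = mex{0,1} = 2
g(6) = mex{0} = 1
g(7) = mex{0,1,2} = 3
g(8) = mex{0,1} = 2
g(9) = mex{0,1,3} = 2
So g(9) = 2.
Grundy values for row D (subtraction set {4, 5}):
k:     0  1  2  3  4  5  6
g(k):  0  0  0  0  1  1  1
So g(6) = 1.
The value of a disjunctive sum is the nim-sum of the parts.
Combined value = 17 ⊕ 3 ⊕ 2 ⊕ 1 = 17.

17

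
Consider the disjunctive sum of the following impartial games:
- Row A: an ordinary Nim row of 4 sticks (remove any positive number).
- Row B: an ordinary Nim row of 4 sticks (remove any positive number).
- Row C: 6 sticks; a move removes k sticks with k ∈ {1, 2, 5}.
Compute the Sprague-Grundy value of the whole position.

0

Row A is a plain Nim row of size 4, so its Grundy value is 4.
Row B is a plain Nim row of size 4, so its Grundy value is 4.
Grundy values for row C (subtraction set {1, 2, 5}):
g(0) = mex{} = 0
g(1) = mex{0} = 1
g(2) = mex{0,1} = 2
g(3) = mex{1,2} = 0
g(4) = mex{0,2} = 1
g(5) = mex{0,1} = 2
g(6) = mex{1,2} = 0
So g(6) = 0.
By the Sprague-Grundy theorem, the Grundy value of a sum of independent games is the XOR of the component values.
Combined value = 4 XOR 4 XOR 0 = 0.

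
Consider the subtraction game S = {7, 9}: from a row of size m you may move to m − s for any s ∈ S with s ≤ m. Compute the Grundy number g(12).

1

Build the Grundy sequence with g(k) = mex{g(k−s) : s ∈ {7, 9}, s ≤ k}:
k:     0  1  2  3  4  5  6  7  8  9 10 11 12
g(k):  0  0  0  0  0  0  0  1  1  1  1  1  1
So g(12) = 1.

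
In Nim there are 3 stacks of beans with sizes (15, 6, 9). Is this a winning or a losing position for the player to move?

Compute the nim-sum pairwise:
15 ^ 6 = 9
9 ^ 9 = 0
The nim-sum is 0, so this is a P-position: the player to move is in a losing position under optimal play.

Losing position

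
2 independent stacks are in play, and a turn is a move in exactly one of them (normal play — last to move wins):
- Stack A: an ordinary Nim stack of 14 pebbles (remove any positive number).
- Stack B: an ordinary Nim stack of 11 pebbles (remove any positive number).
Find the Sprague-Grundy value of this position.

Stack A is a plain Nim stack of size 14, so its Grundy value is 14.
Stack B is a plain Nim stack of size 11, so its Grundy value is 11.
The value of a disjunctive sum is the nim-sum of the parts.
Combined value = 14 XOR 11 = 5.

5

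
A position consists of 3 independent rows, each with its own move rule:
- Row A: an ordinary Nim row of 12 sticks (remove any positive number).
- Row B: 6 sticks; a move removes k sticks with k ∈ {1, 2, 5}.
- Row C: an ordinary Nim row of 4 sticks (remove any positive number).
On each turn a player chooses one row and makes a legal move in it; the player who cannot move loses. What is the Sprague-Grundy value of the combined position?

8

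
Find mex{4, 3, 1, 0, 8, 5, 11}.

The values 0, 1 are all present; 2 is the first non-negative integer missing from the set.

2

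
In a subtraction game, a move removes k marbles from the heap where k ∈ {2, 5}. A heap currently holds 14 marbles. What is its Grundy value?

0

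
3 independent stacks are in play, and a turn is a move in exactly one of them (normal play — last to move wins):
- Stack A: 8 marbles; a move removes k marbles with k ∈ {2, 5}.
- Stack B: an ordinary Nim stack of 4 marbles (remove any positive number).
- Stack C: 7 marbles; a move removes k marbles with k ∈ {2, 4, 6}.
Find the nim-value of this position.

For stack A, compute g(0), g(1), … with moves {2, 5}:
g(0) = mex{} = 0
g(1) = mex{} = 0
g(2) = mex{0} = 1
g(3) = mex{0} = 1
g(4) = mex{1} = 0
g(5) = mex{0,1} = 2
g(6) = mex{0} = 1
g(7) = mex{1,2} = 0
g(8) = mex{1} = 0
So g(8) = 0.
Stack B is a plain Nim stack of size 4, so its Grundy value is 4.
Build the Grundy sequence for stack C with g(k) = mex{g(k−s) : s ∈ {2, 4, 6}, s ≤ k}:
g(0) = mex{} = 0
g(1) = mex{} = 0
g(2) = mex{0} = 1
g(3) = mex{0} = 1
g(4) = mex{0,1} = 2
g(5) = mex{0,1} = 2
g(6) = mex{0,1,2} = 3
g(7) = mex{0,1,2} = 3
So g(7) = 3.
By the Sprague-Grundy theorem, the Grundy value of a sum of independent games is the XOR of the component values.
Combined value = 0 XOR 4 XOR 3 = 7.

7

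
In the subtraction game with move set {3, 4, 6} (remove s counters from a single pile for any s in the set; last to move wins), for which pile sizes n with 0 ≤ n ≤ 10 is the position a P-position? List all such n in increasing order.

Grundy values for subtraction set {3, 4, 6}:
k:     0  1  2  3  4  5  6  7  8  9 10
g(k):  0  0  0  1  1  1  2  2  2  0  0
The P-positions (g = 0) in 0..10 are 0, 1, 2, 9, 10.

0, 1, 2, 9, 10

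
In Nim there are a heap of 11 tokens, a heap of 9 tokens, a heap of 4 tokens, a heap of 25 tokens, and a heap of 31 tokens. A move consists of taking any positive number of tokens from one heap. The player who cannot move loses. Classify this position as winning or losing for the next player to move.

Losing position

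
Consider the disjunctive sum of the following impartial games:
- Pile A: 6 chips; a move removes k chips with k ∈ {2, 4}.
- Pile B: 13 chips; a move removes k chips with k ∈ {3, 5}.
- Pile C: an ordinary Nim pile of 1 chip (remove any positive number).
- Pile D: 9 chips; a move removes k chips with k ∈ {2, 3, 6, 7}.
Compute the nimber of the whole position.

0

Build the Grundy sequence for pile A with g(k) = mex{g(k−s) : s ∈ {2, 4}, s ≤ k}:
k:     0  1  2  3  4  5  6
g(k):  0  0  1  1  2  2  0
So g(6) = 0.
Build the Grundy sequence for pile B with g(k) = mex{g(k−s) : s ∈ {3, 5}, s ≤ k}:
g(0) = mex{} = 0
g(1) = mex{} = 0
g(2) = mex{} = 0
g(3) = mex{0} = 1
g(4) = mex{0} = 1
g(5) = mex{0} = 1
g(6) = mex{0,1} = 2
g(7) = mex{0,1} = 2
g(8) = mex{1} = 0
g(9) = mex{1,2} = 0
g(10) = mex{1,2} = 0
g(11) = mex{0,2} = 1
g(12) = mex{0,2} = 1
g(13) = mex{0} = 1
So g(13) = 1.
Pile C is a plain Nim pile of size 1, so its Grundy value is 1.
Grundy values for pile D (subtraction set {2, 3, 6, 7}):
g(0) = mex{} = 0
g(1) = mex{} = 0
g(2) = mex{0} = 1
g(3) = mex{0} = 1
g(4) = mex{0,1} = 2
g(5) = mex{1} = 0
g(6) = mex{0,1,2} = 3
g(7) = mex{0,2} = 1
g(8) = mex{0,1,3} = 2
g(9) = mex{1,3} = 0
So g(9) = 0.
The value of a disjunctive sum is the nim-sum of the parts.
Combined value = 0 XOR 1 XOR 1 XOR 0 = 0.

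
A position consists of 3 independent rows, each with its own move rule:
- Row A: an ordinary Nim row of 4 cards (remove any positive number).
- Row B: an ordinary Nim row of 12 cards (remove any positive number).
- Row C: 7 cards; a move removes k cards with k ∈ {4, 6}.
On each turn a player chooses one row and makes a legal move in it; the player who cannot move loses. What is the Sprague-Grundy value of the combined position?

9

Row A is a plain Nim row of size 4, so its Grundy value is 4.
Row B is a plain Nim row of size 12, so its Grundy value is 12.
Grundy values for row C (subtraction set {4, 6}):
k:     0  1  2  3  4  5  6  7
g(k):  0  0  0  0  1  1  1  1
So g(7) = 1.
By the Sprague-Grundy theorem, the Grundy value of a sum of independent games is the XOR of the component values.
Combined value = 4 XOR 12 XOR 1 = 9.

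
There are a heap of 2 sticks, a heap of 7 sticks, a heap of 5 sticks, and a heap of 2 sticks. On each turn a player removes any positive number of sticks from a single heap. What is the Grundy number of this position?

2

Bitwise XOR of the heap sizes:
  010  (2)
  111  (7)
  101  (5)
  010  (2)
  ---
  010  (2)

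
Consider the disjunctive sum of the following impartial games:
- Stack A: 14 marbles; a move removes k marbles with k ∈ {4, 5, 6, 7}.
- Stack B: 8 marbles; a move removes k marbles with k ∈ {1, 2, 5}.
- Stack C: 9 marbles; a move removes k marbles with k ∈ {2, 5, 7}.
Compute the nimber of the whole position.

Build the Grundy sequence for stack A with g(k) = mex{g(k−s) : s ∈ {4, 5, 6, 7}, s ≤ k}:
k:     0  1  2  3  4  5  6  7  8  9 10 11 12 13 14
g(k):  0  0  0  0  1  1  1  1  2  2  2  0  0  0  0
So g(14) = 0.
Grundy values for stack B (subtraction set {1, 2, 5}):
g(0) = mex{} = 0
g(1) = mex{0} = 1
g(2) = mex{0,1} = 2
g(3) = mex{1,2} = 0
g(4) = mex{0,2} = 1
g(5) = mex{0,1} = 2
g(6) = mex{1,2} = 0
g(7) = mex{0,2} = 1
g(8) = mex{0,1} = 2
So g(8) = 2.
Build the Grundy sequence for stack C with g(k) = mex{g(k−s) : s ∈ {2, 5, 7}, s ≤ k}:
g(0) = mex{} = 0
g(1) = mex{} = 0
g(2) = mex{0} = 1
g(3) = mex{0} = 1
g(4) = mex{1} = 0
g(5) = mex{0,1} = 2
g(6) = mex{0} = 1
g(7) = mex{0,1,2} = 3
g(8) = mex{0,1} = 2
g(9) = mex{0,1,3} = 2
So g(9) = 2.
The value of a disjunctive sum is the nim-sum of the parts.
Combined value = 0 XOR 2 XOR 2 = 0.

0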